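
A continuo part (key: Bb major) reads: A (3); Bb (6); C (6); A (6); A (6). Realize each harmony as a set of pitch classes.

A, C, Eb | Bb, D, G | C, Eb, A | A, C, F | A, C, F

A (5/3): A, C, Eb.
Bb (6/3): Bb, D, G.
C (6/3): C, Eb, A.
A (6/3): A, C, F.
A (6/3): A, C, F.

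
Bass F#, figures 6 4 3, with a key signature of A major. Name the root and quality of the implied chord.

The figures 6 4 3 indicate a seventh chord in second inversion.
In second inversion the root lies a fourth above the bass: a fourth above F# in A major is B.
The chord tones are F#, A, B, D, giving B minor seventh.

B minor seventh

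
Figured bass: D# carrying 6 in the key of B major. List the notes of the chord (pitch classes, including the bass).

D#, F#, B

The written figures 6 are shorthand for 6/3: the 3 is implied.
A third above D# in this key is F#.
A sixth above D# in this key is B.
Together with the bass D#, this spells B major in first inversion.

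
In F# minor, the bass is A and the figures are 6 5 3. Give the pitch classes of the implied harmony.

A, C#, E, F#

A third above A in this key is C#.
A fifth above A in this key is E.
A sixth above A in this key is F#.
Together with the bass A, this spells F# minor seventh in first inversion.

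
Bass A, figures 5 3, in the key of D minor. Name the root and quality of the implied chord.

The figures 5 3 indicate a triad in root position.
In root position the bass is the root, so the root is A.
The chord tones are A, C, E, giving A minor.

A minor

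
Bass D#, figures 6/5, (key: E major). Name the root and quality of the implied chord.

The figures 6/5 indicate a seventh chord in first inversion.
In first inversion the root lies a sixth above the bass: a sixth above D# in E major is B.
The chord tones are D#, F#, A, B, giving B dominant seventh.

B dominant seventh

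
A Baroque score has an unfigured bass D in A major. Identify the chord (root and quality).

D major

An unfigured bass indicates a triad in root position.
In root position the bass is the root, so the root is D.
The chord tones are D, F#, A, giving D major.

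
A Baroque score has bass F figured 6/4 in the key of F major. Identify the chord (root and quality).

The figures 6/4 indicate a triad in second inversion.
In second inversion the root lies a fourth above the bass: a fourth above F in F major is Bb.
The chord tones are F, Bb, D, giving Bb major.

Bb major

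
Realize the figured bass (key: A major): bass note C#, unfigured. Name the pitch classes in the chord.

C#, E, G#

An unfigured bass implies 5/3.
A third above C# in this key is E.
A fifth above C# in this key is G#.
Together with the bass C#, this spells C# minor in root position.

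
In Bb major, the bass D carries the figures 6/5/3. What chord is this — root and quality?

The figures 6/5/3 indicate a seventh chord in first inversion.
In first inversion the root lies a sixth above the bass: a sixth above D in Bb major is Bb.
The chord tones are D, F, A, Bb, giving Bb major seventh.

Bb major seventh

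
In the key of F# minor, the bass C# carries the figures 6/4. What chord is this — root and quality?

F# minor

The figures 6/4 indicate a triad in second inversion.
In second inversion the root lies a fourth above the bass: a fourth above C# in F# minor is F#.
The chord tones are C#, F#, A, giving F# minor.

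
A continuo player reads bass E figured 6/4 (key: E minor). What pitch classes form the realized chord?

E, A, C

A fourth above E in this key is A.
A sixth above E in this key is C.
Together with the bass E, this spells A minor in second inversion.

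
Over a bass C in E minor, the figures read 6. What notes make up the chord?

The written figures 6 are shorthand for 6/3: the 3 is implied.
A third above C in this key is E.
A sixth above C in this key is A.
Together with the bass C, this spells A minor in first inversion.

C, E, A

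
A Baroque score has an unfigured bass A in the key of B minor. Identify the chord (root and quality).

An unfigured bass indicates a triad in root position.
In root position the bass is the root, so the root is A.
The chord tones are A, C#, E, giving A major.

A major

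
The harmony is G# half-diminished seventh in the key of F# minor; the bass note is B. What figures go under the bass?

6/5

B is the third of G# half-diminished seventh, so the chord is in first inversion.
A seventh chord in first inversion is figured 6/5/3, conventionally abbreviated 6/5.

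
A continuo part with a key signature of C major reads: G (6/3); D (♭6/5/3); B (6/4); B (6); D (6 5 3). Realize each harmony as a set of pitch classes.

G (6/3): G, B, E.
D (b6/5/3): D, F, A, Bb.
B (6/4): B, E, G.
B (6/3): B, D, G.
D (6/5/3): D, F, A, B.

G, B, E | D, F, A, Bb | B, E, G | B, D, G | D, F, A, B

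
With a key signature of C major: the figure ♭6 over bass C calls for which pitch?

Ab

Counting 5 letter steps above C lands on A; in C major, that letter is A.
The b6 figure lowers it a semitone, giving Ab.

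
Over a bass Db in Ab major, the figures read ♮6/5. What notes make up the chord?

Db, F, Ab, B

The written figures ♮6/5 are shorthand for 6/5/3: the 3 is implied.
A third above Db in this key is F.
A fifth above Db in this key is Ab.
A sixth above Db in this key is Bb, made natural (B) by the ♮ figure.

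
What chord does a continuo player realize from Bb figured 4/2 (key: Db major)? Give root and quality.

The figures 4/2 indicate a seventh chord in third inversion.
In third inversion the root lies a second above the bass: a second above Bb in Db major is C.
The chord tones are Bb, C, Eb, Gb, giving C half-diminished seventh.

C half-diminished seventh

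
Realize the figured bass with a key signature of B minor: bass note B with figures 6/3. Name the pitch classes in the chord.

B, D, G

A third above B in this key is D.
A sixth above B in this key is G.
Together with the bass B, this spells G major in first inversion.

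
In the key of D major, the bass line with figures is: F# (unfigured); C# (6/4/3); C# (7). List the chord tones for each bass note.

F#, A, C# | C#, E, F#, A | C#, E, G, B

F# (5/3): F#, A, C#.
C# (6/4/3): C#, E, F#, A.
C# (7/5/3): C#, E, G, B.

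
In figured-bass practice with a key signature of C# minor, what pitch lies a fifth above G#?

Counting 4 letter steps above G# lands on D; in C# minor, that letter is D#.

D#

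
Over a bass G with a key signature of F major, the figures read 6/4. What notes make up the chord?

G, C, E

A fourth above G in this key is C.
A sixth above G in this key is E.
Together with the bass G, this spells C major in second inversion.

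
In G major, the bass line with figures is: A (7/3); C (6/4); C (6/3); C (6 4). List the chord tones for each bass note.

A (7/5/3): A, C, E, G.
C (6/4): C, F#, A.
C (6/3): C, E, A.
C (6/4): C, F#, A.

A, C, E, G | C, F#, A | C, E, A | C, F#, A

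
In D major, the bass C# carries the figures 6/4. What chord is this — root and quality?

F# minor

The figures 6/4 indicate a triad in second inversion.
In second inversion the root lies a fourth above the bass: a fourth above C# in D major is F#.
The chord tones are C#, F#, A, giving F# minor.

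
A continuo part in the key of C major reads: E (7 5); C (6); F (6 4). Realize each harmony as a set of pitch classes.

E (7/5/3): E, G, B, D.
C (6/3): C, E, A.
F (6/4): F, B, D.

E, G, B, D | C, E, A | F, B, D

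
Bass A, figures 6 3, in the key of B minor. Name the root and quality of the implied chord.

F# minor

The figures 6 3 indicate a triad in first inversion.
In first inversion the root lies a sixth above the bass: a sixth above A in B minor is F#.
The chord tones are A, C#, F#, giving F# minor.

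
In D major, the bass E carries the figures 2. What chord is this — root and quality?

F# minor seventh

The figures 2 indicate a seventh chord in third inversion.
In third inversion the root lies a second above the bass: a second above E in D major is F#.
The chord tones are E, F#, A, C#, giving F# minor seventh.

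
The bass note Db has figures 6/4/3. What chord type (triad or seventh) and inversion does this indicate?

Intervals of 6/4/3 above the bass form a seventh chord; the bass is the fifth, so this is second inversion.

seventh chord, second inversion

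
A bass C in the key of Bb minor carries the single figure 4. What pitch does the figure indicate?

F

Counting 3 letter steps above C lands on F; in Bb minor, that letter is F.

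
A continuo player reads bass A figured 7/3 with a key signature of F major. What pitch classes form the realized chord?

A, C, E, G

The written figures 7/3 are shorthand for 7/5/3: the 5 is implied.
A third above A in this key is C.
A fifth above A in this key is E.
A seventh above A in this key is G.
Together with the bass A, this spells A minor seventh in root position.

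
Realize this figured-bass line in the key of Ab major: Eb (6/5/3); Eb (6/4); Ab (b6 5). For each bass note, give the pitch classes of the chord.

Eb (6/5/3): Eb, G, Bb, C.
Eb (6/4): Eb, Ab, C.
Ab (b6/5/3): Ab, C, Eb, Fb.

Eb, G, Bb, C | Eb, Ab, C | Ab, C, Eb, Fb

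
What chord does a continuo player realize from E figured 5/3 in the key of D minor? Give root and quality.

The figures 5/3 indicate a triad in root position.
In root position the bass is the root, so the root is E.
The chord tones are E, G, Bb, giving E diminished.

E diminished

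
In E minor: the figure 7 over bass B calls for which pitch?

Counting 6 letter steps above B lands on A; in E minor, that letter is A.

A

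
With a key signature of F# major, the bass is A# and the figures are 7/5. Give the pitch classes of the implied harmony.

A#, C#, E#, G#

The written figures 7/5 are shorthand for 7/5/3: the 3 is implied.
A third above A# in this key is C#.
A fifth above A# in this key is E#.
A seventh above A# in this key is G#.
Together with the bass A#, this spells A# minor seventh in root position.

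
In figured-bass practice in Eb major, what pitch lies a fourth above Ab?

Counting 3 letter steps above Ab lands on D; in Eb major, that letter is D.

D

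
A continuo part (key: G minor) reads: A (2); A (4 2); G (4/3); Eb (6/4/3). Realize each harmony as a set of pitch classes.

A, Bb, D, F | A, Bb, D, F | G, Bb, C, Eb | Eb, G, A, C

A (6/4/2): A, Bb, D, F.
A (6/4/2): A, Bb, D, F.
G (6/4/3): G, Bb, C, Eb.
Eb (6/4/3): Eb, G, A, C.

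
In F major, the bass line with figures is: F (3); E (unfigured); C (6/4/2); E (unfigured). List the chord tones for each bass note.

F (5/3): F, A, C.
E (5/3): E, G, Bb.
C (6/4/2): C, D, F, A.
E (5/3): E, G, Bb.

F, A, C | E, G, Bb | C, D, F, A | E, G, Bb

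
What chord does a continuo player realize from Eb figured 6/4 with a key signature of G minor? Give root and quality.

A diminished

The figures 6/4 indicate a triad in second inversion.
In second inversion the root lies a fourth above the bass: a fourth above Eb in G minor is A.
The chord tones are Eb, A, C, giving A diminished.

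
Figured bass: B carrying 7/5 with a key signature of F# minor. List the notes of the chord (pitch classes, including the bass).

B, D, F#, A

The written figures 7/5 are shorthand for 7/5/3: the 3 is implied.
A third above B in this key is D.
A fifth above B in this key is F#.
A seventh above B in this key is A.
Together with the bass B, this spells B minor seventh in root position.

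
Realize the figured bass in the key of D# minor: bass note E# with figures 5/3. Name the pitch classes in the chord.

A third above E# in this key is G#.
A fifth above E# in this key is B.
Together with the bass E#, this spells E# diminished in root position.

E#, G#, B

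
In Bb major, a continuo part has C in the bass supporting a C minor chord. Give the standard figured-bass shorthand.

C is the root of C minor, so the chord is in root position.
A triad in root position is figured 5/3, conventionally abbreviated (no figures — root-position triad).

no figures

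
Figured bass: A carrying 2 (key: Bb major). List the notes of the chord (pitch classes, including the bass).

The written figures 2 are shorthand for 6/4/2: the 6/4 are implied.
A second above A in this key is Bb.
A fourth above A in this key is D.
A sixth above A in this key is F.
Together with the bass A, this spells Bb major seventh in third inversion.

A, Bb, D, F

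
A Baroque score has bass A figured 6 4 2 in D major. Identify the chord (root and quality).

The figures 6 4 2 indicate a seventh chord in third inversion.
In third inversion the root lies a second above the bass: a second above A in D major is B.
The chord tones are A, B, D, F#, giving B minor seventh.

B minor seventh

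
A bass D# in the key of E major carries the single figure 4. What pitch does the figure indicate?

Counting 3 letter steps above D# lands on G; in E major, that letter is G#.

G#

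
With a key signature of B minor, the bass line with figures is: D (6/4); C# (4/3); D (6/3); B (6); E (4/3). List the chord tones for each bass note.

D, G, B | C#, E, F#, A | D, F#, B | B, D, G | E, G, A, C#

D (6/4): D, G, B.
C# (6/4/3): C#, E, F#, A.
D (6/3): D, F#, B.
B (6/3): B, D, G.
E (6/4/3): E, G, A, C#.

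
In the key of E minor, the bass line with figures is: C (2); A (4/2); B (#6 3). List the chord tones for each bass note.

C, D, F#, A | A, B, D, F# | B, D, G#

C (6/4/2): C, D, F#, A.
A (6/4/2): A, B, D, F#.
B (#6/3): B, D, G#.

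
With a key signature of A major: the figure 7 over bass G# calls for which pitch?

F#

Counting 6 letter steps above G# lands on F; in A major, that letter is F#.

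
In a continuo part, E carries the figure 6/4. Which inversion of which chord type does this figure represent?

triad, second inversion

Intervals of 6/4 above the bass form a triad; the bass is the fifth, so this is second inversion.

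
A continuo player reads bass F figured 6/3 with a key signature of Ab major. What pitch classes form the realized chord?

F, Ab, Db

A third above F in this key is Ab.
A sixth above F in this key is Db.
Together with the bass F, this spells Db major in first inversion.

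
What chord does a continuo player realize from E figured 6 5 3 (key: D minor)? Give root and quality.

C dominant seventh

The figures 6 5 3 indicate a seventh chord in first inversion.
In first inversion the root lies a sixth above the bass: a sixth above E in D minor is C.
The chord tones are E, G, Bb, C, giving C dominant seventh.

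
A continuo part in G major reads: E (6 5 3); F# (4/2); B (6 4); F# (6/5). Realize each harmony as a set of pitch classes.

E (6/5/3): E, G, B, C.
F# (6/4/2): F#, G, B, D.
B (6/4): B, E, G.
F# (6/5/3): F#, A, C, D.

E, G, B, C | F#, G, B, D | B, E, G | F#, A, C, D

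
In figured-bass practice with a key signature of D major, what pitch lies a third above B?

Counting 2 letter steps above B lands on D; in D major, that letter is D.

D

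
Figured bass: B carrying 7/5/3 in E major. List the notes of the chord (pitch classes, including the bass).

B, D#, F#, A

A third above B in this key is D#.
A fifth above B in this key is F#.
A seventh above B in this key is A.
Together with the bass B, this spells B dominant seventh in root position.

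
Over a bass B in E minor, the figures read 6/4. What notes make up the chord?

B, E, G

A fourth above B in this key is E.
A sixth above B in this key is G.
Together with the bass B, this spells E minor in second inversion.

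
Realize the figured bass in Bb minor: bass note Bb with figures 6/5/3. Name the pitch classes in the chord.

A third above Bb in this key is Db.
A fifth above Bb in this key is F.
A sixth above Bb in this key is Gb.
Together with the bass Bb, this spells Gb major seventh in first inversion.

Bb, Db, F, Gb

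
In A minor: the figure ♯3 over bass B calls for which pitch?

Counting 2 letter steps above B lands on D; in A minor, that letter is D.
The #3 figure raises it a semitone, giving D#.

D#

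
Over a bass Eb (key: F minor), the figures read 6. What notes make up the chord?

The written figures 6 are shorthand for 6/3: the 3 is implied.
A third above Eb in this key is G.
A sixth above Eb in this key is C.
Together with the bass Eb, this spells C minor in first inversion.

Eb, G, C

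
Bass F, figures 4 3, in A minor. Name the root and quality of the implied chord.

The figures 4 3 indicate a seventh chord in second inversion.
In second inversion the root lies a fourth above the bass: a fourth above F in A minor is B.
The chord tones are F, A, B, D, giving B half-diminished seventh.

B half-diminished seventh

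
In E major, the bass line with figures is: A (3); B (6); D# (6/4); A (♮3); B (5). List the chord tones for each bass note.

A, C#, E | B, D#, G# | D#, G#, B | A, C, E | B, D#, F#

A (5/3): A, C#, E.
B (6/3): B, D#, G#.
D# (6/4): D#, G#, B.
A (5/♮3): A, C, E.
B (5/3): B, D#, F#.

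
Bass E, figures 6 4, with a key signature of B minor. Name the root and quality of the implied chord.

A major

The figures 6 4 indicate a triad in second inversion.
In second inversion the root lies a fourth above the bass: a fourth above E in B minor is A.
The chord tones are E, A, C#, giving A major.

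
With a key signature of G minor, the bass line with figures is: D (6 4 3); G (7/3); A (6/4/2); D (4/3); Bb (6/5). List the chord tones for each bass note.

D, F, G, Bb | G, Bb, D, F | A, Bb, D, F | D, F, G, Bb | Bb, D, F, G

D (6/4/3): D, F, G, Bb.
G (7/5/3): G, Bb, D, F.
A (6/4/2): A, Bb, D, F.
D (6/4/3): D, F, G, Bb.
Bb (6/5/3): Bb, D, F, G.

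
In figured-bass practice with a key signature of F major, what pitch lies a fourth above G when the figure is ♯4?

C#

Counting 3 letter steps above G lands on C; in F major, that letter is C.
The #4 figure raises it a semitone, giving C#.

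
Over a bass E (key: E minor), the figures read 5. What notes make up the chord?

The written figures 5 are shorthand for 5/3: the 3 is implied.
A third above E in this key is G.
A fifth above E in this key is B.
Together with the bass E, this spells E minor in root position.

E, G, B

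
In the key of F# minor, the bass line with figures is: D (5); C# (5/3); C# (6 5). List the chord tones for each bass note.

D, F#, A | C#, E, G# | C#, E, G#, A

D (5/3): D, F#, A.
C# (5/3): C#, E, G#.
C# (6/5/3): C#, E, G#, A.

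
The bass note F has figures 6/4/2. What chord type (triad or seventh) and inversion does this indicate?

Intervals of 6/4/2 above the bass form a seventh chord; the bass is the seventh, so this is third inversion.

seventh chord, third inversion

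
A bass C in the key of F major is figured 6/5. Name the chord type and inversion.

6/5 is shorthand for 6/5/3.
Intervals of 6/5/3 above the bass form a seventh chord; the bass is the third, so this is first inversion.

seventh chord, first inversion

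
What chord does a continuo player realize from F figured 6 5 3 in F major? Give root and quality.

The figures 6 5 3 indicate a seventh chord in first inversion.
In first inversion the root lies a sixth above the bass: a sixth above F in F major is D.
The chord tones are F, A, C, D, giving D minor seventh.

D minor seventh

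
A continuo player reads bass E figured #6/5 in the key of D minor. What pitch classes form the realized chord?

E, G, Bb, C#

The written figures #6/5 are shorthand for 6/5/3: the 3 is implied.
A third above E in this key is G.
A fifth above E in this key is Bb.
A sixth above E in this key is C, raised to C# by the sharp.
Together with the bass E, this spells C# diminished seventh in first inversion.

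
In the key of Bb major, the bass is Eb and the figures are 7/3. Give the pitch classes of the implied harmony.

Eb, G, Bb, D

The written figures 7/3 are shorthand for 7/5/3: the 5 is implied.
A third above Eb in this key is G.
A fifth above Eb in this key is Bb.
A seventh above Eb in this key is D.
Together with the bass Eb, this spells Eb major seventh in root position.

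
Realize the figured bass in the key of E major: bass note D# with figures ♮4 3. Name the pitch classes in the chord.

The written figures ♮4 3 are shorthand for 6/4/3: the 6 is implied.
A third above D# in this key is F#.
A fourth above D# in this key is G#, made natural (G) by the ♮ figure.
A sixth above D# in this key is B.
Together with the bass D#, this spells G augmented major seventh in second inversion.

D#, F#, G, B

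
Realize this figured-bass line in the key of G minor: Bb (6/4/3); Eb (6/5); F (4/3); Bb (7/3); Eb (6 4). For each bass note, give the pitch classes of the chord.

Bb, D, Eb, G | Eb, G, Bb, C | F, A, Bb, D | Bb, D, F, A | Eb, A, C

Bb (6/4/3): Bb, D, Eb, G.
Eb (6/5/3): Eb, G, Bb, C.
F (6/4/3): F, A, Bb, D.
Bb (7/5/3): Bb, D, F, A.
Eb (6/4): Eb, A, C.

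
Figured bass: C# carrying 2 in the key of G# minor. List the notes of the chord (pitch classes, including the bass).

C#, D#, F#, A#

The written figures 2 are shorthand for 6/4/2: the 6/4 are implied.
A second above C# in this key is D#.
A fourth above C# in this key is F#.
A sixth above C# in this key is A#.
Together with the bass C#, this spells D# minor seventh in third inversion.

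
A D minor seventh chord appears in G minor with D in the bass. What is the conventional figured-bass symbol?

D is the root of D minor seventh, so the chord is in root position.
A seventh chord in root position is figured 7/5/3, conventionally abbreviated 7.

7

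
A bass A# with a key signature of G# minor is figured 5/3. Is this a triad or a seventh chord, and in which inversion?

Intervals of 5/3 above the bass form a triad; the bass is the root, so this is root position.

triad, root position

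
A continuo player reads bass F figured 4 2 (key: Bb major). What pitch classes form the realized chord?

F, G, Bb, D

The written figures 4 2 are shorthand for 6/4/2: the 6 is implied.
A second above F in this key is G.
A fourth above F in this key is Bb.
A sixth above F in this key is D.
Together with the bass F, this spells G minor seventh in third inversion.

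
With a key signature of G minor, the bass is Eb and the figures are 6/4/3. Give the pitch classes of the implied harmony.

Eb, G, A, C

A third above Eb in this key is G.
A fourth above Eb in this key is A.
A sixth above Eb in this key is C.
Together with the bass Eb, this spells A half-diminished seventh in second inversion.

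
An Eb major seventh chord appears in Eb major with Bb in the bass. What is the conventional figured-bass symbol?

4/3

Bb is the fifth of Eb major seventh, so the chord is in second inversion.
A seventh chord in second inversion is figured 6/4/3, conventionally abbreviated 4/3.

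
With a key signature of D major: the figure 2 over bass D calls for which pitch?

E

Counting 1 letter step above D lands on E; in D major, that letter is E.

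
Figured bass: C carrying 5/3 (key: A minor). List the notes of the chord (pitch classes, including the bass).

A third above C in this key is E.
A fifth above C in this key is G.
Together with the bass C, this spells C major in root position.

C, E, G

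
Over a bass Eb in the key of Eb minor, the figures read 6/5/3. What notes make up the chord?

Eb, Gb, Bb, Cb

A third above Eb in this key is Gb.
A fifth above Eb in this key is Bb.
A sixth above Eb in this key is Cb.
Together with the bass Eb, this spells Cb major seventh in first inversion.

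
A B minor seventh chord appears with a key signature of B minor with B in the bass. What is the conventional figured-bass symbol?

7

B is the root of B minor seventh, so the chord is in root position.
A seventh chord in root position is figured 7/5/3, conventionally abbreviated 7.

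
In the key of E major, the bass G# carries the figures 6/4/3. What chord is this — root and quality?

C# minor seventh

The figures 6/4/3 indicate a seventh chord in second inversion.
In second inversion the root lies a fourth above the bass: a fourth above G# in E major is C#.
The chord tones are G#, B, C#, E, giving C# minor seventh.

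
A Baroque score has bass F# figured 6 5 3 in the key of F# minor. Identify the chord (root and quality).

The figures 6 5 3 indicate a seventh chord in first inversion.
In first inversion the root lies a sixth above the bass: a sixth above F# in F# minor is D.
The chord tones are F#, A, C#, D, giving D major seventh.

D major seventh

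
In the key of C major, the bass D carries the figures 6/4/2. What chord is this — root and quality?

E minor seventh

The figures 6/4/2 indicate a seventh chord in third inversion.
In third inversion the root lies a second above the bass: a second above D in C major is E.
The chord tones are D, E, G, B, giving E minor seventh.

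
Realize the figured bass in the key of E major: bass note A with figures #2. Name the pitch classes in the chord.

The written figures #2 are shorthand for 6/4/2: the 6/4 are implied.
A second above A in this key is B, raised to B# by the sharp.
A fourth above A in this key is D#.
A sixth above A in this key is F#.
Together with the bass A, this spells B# diminished seventh in third inversion.

A, B#, D#, F#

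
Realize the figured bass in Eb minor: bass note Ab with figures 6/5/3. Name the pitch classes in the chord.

A third above Ab in this key is Cb.
A fifth above Ab in this key is Eb.
A sixth above Ab in this key is F.
Together with the bass Ab, this spells F half-diminished seventh in first inversion.

Ab, Cb, Eb, F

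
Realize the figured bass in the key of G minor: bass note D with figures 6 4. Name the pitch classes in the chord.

A fourth above D in this key is G.
A sixth above D in this key is Bb.
Together with the bass D, this spells G minor in second inversion.

D, G, Bb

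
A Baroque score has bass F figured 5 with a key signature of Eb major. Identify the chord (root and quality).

F minor

The figures 5 indicate a triad in root position.
In root position the bass is the root, so the root is F.
The chord tones are F, Ab, C, giving F minor.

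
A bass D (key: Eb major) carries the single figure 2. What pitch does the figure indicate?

Eb

Counting 1 letter step above D lands on E; in Eb major, that letter is Eb.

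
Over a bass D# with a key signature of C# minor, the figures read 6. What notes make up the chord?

D#, F#, B

The written figures 6 are shorthand for 6/3: the 3 is implied.
A third above D# in this key is F#.
A sixth above D# in this key is B.
Together with the bass D#, this spells B major in first inversion.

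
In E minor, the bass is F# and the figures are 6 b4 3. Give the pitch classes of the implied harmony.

A third above F# in this key is A.
A fourth above F# in this key is B, lowered to Bb by the flat.
A sixth above F# in this key is D.
Together with the bass F#, this spells Bb augmented major seventh in second inversion.

F#, A, Bb, D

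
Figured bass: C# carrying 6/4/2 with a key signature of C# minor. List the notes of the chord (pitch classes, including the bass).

A second above C# in this key is D#.
A fourth above C# in this key is F#.
A sixth above C# in this key is A.
Together with the bass C#, this spells D# half-diminished seventh in third inversion.

C#, D#, F#, A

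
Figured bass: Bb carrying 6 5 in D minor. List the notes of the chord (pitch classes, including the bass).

Bb, D, F, G

The written figures 6 5 are shorthand for 6/5/3: the 3 is implied.
A third above Bb in this key is D.
A fifth above Bb in this key is F.
A sixth above Bb in this key is G.
Together with the bass Bb, this spells G minor seventh in first inversion.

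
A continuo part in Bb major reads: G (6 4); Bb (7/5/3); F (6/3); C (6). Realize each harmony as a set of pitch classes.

G, C, Eb | Bb, D, F, A | F, A, D | C, Eb, A

G (6/4): G, C, Eb.
Bb (7/5/3): Bb, D, F, A.
F (6/3): F, A, D.
C (6/3): C, Eb, A.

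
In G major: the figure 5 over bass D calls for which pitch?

A

Counting 4 letter steps above D lands on A; in G major, that letter is A.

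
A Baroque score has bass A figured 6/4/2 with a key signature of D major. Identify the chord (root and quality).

The figures 6/4/2 indicate a seventh chord in third inversion.
In third inversion the root lies a second above the bass: a second above A in D major is B.
The chord tones are A, B, D, F#, giving B minor seventh.

B minor seventh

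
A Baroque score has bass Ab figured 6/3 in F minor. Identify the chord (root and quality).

F minor

The figures 6/3 indicate a triad in first inversion.
In first inversion the root lies a sixth above the bass: a sixth above Ab in F minor is F.
The chord tones are Ab, C, F, giving F minor.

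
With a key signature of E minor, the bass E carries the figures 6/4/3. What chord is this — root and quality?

A minor seventh

The figures 6/4/3 indicate a seventh chord in second inversion.
In second inversion the root lies a fourth above the bass: a fourth above E in E minor is A.
The chord tones are E, G, A, C, giving A minor seventh.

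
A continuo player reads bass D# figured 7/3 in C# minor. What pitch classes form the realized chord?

D#, F#, A, C#

The written figures 7/3 are shorthand for 7/5/3: the 5 is implied.
A third above D# in this key is F#.
A fifth above D# in this key is A.
A seventh above D# in this key is C#.
Together with the bass D#, this spells D# half-diminished seventh in root position.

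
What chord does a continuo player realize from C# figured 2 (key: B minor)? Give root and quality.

The figures 2 indicate a seventh chord in third inversion.
In third inversion the root lies a second above the bass: a second above C# in B minor is D.
The chord tones are C#, D, F#, A, giving D major seventh.

D major seventh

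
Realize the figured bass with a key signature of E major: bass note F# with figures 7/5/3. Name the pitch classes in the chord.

F#, A, C#, E

A third above F# in this key is A.
A fifth above F# in this key is C#.
A seventh above F# in this key is E.
Together with the bass F#, this spells F# minor seventh in root position.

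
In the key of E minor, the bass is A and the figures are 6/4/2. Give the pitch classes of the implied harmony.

A, B, D, F#

A second above A in this key is B.
A fourth above A in this key is D.
A sixth above A in this key is F#.
Together with the bass A, this spells B minor seventh in third inversion.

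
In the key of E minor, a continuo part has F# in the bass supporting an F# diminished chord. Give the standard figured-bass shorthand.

F# is the root of F# diminished, so the chord is in root position.
A triad in root position is figured 5/3, conventionally abbreviated (no figures — root-position triad).

no figures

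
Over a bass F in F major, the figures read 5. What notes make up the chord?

The written figures 5 are shorthand for 5/3: the 3 is implied.
A third above F in this key is A.
A fifth above F in this key is C.
Together with the bass F, this spells F major in root position.

F, A, C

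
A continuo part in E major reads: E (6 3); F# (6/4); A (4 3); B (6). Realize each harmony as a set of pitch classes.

E (6/3): E, G#, C#.
F# (6/4): F#, B, D#.
A (6/4/3): A, C#, D#, F#.
B (6/3): B, D#, G#.

E, G#, C# | F#, B, D# | A, C#, D#, F# | B, D#, G#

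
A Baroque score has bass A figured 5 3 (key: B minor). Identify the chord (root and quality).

The figures 5 3 indicate a triad in root position.
In root position the bass is the root, so the root is A.
The chord tones are A, C#, E, giving A major.

A major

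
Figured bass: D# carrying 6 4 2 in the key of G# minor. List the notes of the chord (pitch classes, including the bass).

D#, E, G#, B

A second above D# in this key is E.
A fourth above D# in this key is G#.
A sixth above D# in this key is B.
Together with the bass D#, this spells E major seventh in third inversion.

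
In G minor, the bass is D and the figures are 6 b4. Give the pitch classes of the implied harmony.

A fourth above D in this key is G, lowered to Gb by the flat.
A sixth above D in this key is Bb.
Together with the bass D, this spells Gb augmented in second inversion.

D, Gb, Bb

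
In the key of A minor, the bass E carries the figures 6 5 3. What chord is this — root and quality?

The figures 6 5 3 indicate a seventh chord in first inversion.
In first inversion the root lies a sixth above the bass: a sixth above E in A minor is C.
The chord tones are E, G, B, C, giving C major seventh.

C major seventh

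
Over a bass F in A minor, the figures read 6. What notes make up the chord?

F, A, D

The written figures 6 are shorthand for 6/3: the 3 is implied.
A third above F in this key is A.
A sixth above F in this key is D.
Together with the bass F, this spells D minor in first inversion.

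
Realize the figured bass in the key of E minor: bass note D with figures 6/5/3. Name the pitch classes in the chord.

A third above D in this key is F#.
A fifth above D in this key is A.
A sixth above D in this key is B.
Together with the bass D, this spells B minor seventh in first inversion.

D, F#, A, B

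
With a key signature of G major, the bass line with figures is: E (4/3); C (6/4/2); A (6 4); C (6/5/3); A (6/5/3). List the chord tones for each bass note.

E (6/4/3): E, G, A, C.
C (6/4/2): C, D, F#, A.
A (6/4): A, D, F#.
C (6/5/3): C, E, G, A.
A (6/5/3): A, C, E, F#.

E, G, A, C | C, D, F#, A | A, D, F# | C, E, G, A | A, C, E, F#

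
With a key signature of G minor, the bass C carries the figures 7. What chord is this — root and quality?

The figures 7 indicate a seventh chord in root position.
In root position the bass is the root, so the root is C.
The chord tones are C, Eb, G, Bb, giving C minor seventh.

C minor seventh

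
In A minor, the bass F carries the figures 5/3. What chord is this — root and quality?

F major

The figures 5/3 indicate a triad in root position.
In root position the bass is the root, so the root is F.
The chord tones are F, A, C, giving F major.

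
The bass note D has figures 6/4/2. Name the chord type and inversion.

seventh chord, third inversion

Intervals of 6/4/2 above the bass form a seventh chord; the bass is the seventh, so this is third inversion.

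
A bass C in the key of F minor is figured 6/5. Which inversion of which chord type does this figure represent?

seventh chord, first inversion

6/5 is shorthand for 6/5/3.
Intervals of 6/5/3 above the bass form a seventh chord; the bass is the third, so this is first inversion.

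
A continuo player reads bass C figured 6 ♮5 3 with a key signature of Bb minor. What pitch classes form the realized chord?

C, Eb, G, Ab

A third above C in this key is Eb.
A fifth above C in this key is Gb, made natural (G) by the ♮ figure.
A sixth above C in this key is Ab.
Together with the bass C, this spells Ab major seventh in first inversion.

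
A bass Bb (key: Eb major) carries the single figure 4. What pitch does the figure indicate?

Eb

Counting 3 letter steps above Bb lands on E; in Eb major, that letter is Eb.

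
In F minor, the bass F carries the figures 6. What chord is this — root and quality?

Db major

The figures 6 indicate a triad in first inversion.
In first inversion the root lies a sixth above the bass: a sixth above F in F minor is Db.
The chord tones are F, Ab, Db, giving Db major.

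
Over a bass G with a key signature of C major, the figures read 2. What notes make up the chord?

G, A, C, E

The written figures 2 are shorthand for 6/4/2: the 6/4 are implied.
A second above G in this key is A.
A fourth above G in this key is C.
A sixth above G in this key is E.
Together with the bass G, this spells A minor seventh in third inversion.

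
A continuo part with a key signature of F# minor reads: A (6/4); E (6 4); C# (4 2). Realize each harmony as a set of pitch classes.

A (6/4): A, D, F#.
E (6/4): E, A, C#.
C# (6/4/2): C#, D, F#, A.

A, D, F# | E, A, C# | C#, D, F#, A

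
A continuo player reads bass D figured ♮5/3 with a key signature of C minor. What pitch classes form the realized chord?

D, F, A

A third above D in this key is F.
A fifth above D in this key is Ab, made natural (A) by the ♮ figure.
Together with the bass D, this spells D minor in root position.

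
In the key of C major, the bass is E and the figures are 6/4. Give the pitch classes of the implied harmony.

E, A, C

A fourth above E in this key is A.
A sixth above E in this key is C.
Together with the bass E, this spells A minor in second inversion.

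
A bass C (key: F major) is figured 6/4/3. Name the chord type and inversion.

seventh chord, second inversion

Intervals of 6/4/3 above the bass form a seventh chord; the bass is the fifth, so this is second inversion.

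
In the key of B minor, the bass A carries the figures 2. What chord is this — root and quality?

The figures 2 indicate a seventh chord in third inversion.
In third inversion the root lies a second above the bass: a second above A in B minor is B.
The chord tones are A, B, D, F#, giving B minor seventh.

B minor seventh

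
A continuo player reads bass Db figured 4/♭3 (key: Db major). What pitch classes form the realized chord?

The written figures 4/♭3 are shorthand for 6/4/3: the 6 is implied.
A third above Db in this key is F, lowered to Fb by the flat.
A fourth above Db in this key is Gb.
A sixth above Db in this key is Bb.
Together with the bass Db, this spells Gb dominant seventh in second inversion.

Db, Fb, Gb, Bb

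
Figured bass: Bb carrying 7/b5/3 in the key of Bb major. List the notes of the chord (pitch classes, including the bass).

A third above Bb in this key is D.
A fifth above Bb in this key is F, lowered to Fb by the flat.
A seventh above Bb in this key is A.

Bb, D, Fb, A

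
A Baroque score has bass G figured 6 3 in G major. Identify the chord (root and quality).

E minor

The figures 6 3 indicate a triad in first inversion.
In first inversion the root lies a sixth above the bass: a sixth above G in G major is E.
The chord tones are G, B, E, giving E minor.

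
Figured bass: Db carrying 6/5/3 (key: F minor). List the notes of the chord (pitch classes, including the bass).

Db, F, Ab, Bb

A third above Db in this key is F.
A fifth above Db in this key is Ab.
A sixth above Db in this key is Bb.
Together with the bass Db, this spells Bb minor seventh in first inversion.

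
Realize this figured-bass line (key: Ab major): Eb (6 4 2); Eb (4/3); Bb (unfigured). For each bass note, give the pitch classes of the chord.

Eb, F, Ab, C | Eb, G, Ab, C | Bb, Db, F

Eb (6/4/2): Eb, F, Ab, C.
Eb (6/4/3): Eb, G, Ab, C.
Bb (5/3): Bb, Db, F.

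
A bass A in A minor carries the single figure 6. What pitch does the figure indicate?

Counting 5 letter steps above A lands on F; in A minor, that letter is F.

F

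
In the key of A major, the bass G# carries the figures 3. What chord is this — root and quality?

G# diminished

The figures 3 indicate a triad in root position.
In root position the bass is the root, so the root is G#.
The chord tones are G#, B, D, giving G# diminished.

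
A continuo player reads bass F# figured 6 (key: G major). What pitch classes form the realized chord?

F#, A, D

The written figures 6 are shorthand for 6/3: the 3 is implied.
A third above F# in this key is A.
A sixth above F# in this key is D.
Together with the bass F#, this spells D major in first inversion.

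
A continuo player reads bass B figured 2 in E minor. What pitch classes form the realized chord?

The written figures 2 are shorthand for 6/4/2: the 6/4 are implied.
A second above B in this key is C.
A fourth above B in this key is E.
A sixth above B in this key is G.
Together with the bass B, this spells C major seventh in third inversion.

B, C, E, G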